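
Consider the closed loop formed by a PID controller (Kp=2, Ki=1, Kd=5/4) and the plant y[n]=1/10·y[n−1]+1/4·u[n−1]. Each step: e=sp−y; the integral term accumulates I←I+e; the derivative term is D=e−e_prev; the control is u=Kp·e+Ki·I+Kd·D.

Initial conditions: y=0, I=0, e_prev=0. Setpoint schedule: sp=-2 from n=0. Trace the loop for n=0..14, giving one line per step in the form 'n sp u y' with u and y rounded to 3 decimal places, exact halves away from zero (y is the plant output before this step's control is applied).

0 -2 -8.500 0.000
1 -2 1.031 -2.125
2 -2 -10.724 0.045
3 -2 1.511 -2.676
4 -2 -13.058 0.110
5 -2 2.610 -3.253
6 -2 -15.558 0.327
7 -2 4.373 -3.857
8 -2 -18.399 0.708
9 -2 6.854 -4.529
10 -2 -21.768 1.261
11 -2 10.159 -5.316
12 -2 -25.874 2.008
13 -2 14.445 -6.268
14 -2 -30.953 2.985

(exact arithmetic carried between steps; '≈' marks a value shown rounded to 6 d.p. or computed from one; I and e_prev carry over from the previous line; the table rounds u and y to 3 d.p., halves away from zero)
n=0: y=0, sp=-2, e=sp−y=-2; I=-2, D=e−e_prev=-2; u=2·(-2)+1·(-2)+5/4·(-2)=-8.5; next y=1/10·0+1/4·(-8.5)=-2.125
n=1: y=-2.125, sp=-2, e=sp−y=0.125; I=-1.875, D=e−e_prev=2.125; u=2·0.125+1·(-1.875)+5/4·2.125=1.03125; next y=1/10·(-2.125)+1/4·1.03125≈0.045313
n=2: y≈0.045313, sp=-2, e=sp−y≈-2.045313; I≈-3.920313, D=e−e_prev≈-2.170313; u=2·(-2.045313)+1·(-3.920313)+5/4·(-2.170313)≈-10.723828; next y=1/10·0.045313+1/4·(-10.723828)≈-2.676426
n=3: y≈-2.676426, sp=-2, e=sp−y≈0.676426; I≈-3.243887, D=e−e_prev≈2.721738; u=2·0.676426+1·(-3.243887)+5/4·2.721738≈1.511138; next y=1/10·(-2.676426)+1/4·1.511138≈0.110142
n=4: y≈0.110142, sp=-2, e=sp−y≈-2.110142; I≈-5.354029, D=e−e_prev≈-2.786568; u=2·(-2.110142)+1·(-5.354029)+5/4·(-2.786568)≈-13.057522; next y=1/10·0.110142+1/4·(-13.057522)≈-3.253366
n=5: y≈-3.253366, sp=-2, e=sp−y≈1.253366; I≈-4.100662, D=e−e_prev≈3.363508; u=2·1.253366+1·(-4.100662)+5/4·3.363508≈2.610455; next y=1/10·(-3.253366)+1/4·2.610455≈0.327277
n=6: y≈0.327277, sp=-2, e=sp−y≈-2.327277; I≈-6.427940, D=e−e_prev≈-3.580643; u=2·(-2.327277)+1·(-6.427940)+5/4·(-3.580643)≈-15.558298; next y=1/10·0.327277+1/4·(-15.558298)≈-3.856847
n=7: y≈-3.856847, sp=-2, e=sp−y≈1.856847; I≈-4.571093, D=e−e_prev≈4.184124; u=2·1.856847+1·(-4.571093)+5/4·4.184124≈4.372756; next y=1/10·(-3.856847)+1/4·4.372756≈0.707504
n=8: y≈0.707504, sp=-2, e=sp−y≈-2.707504; I≈-7.278597, D=e−e_prev≈-4.564351; u=2·(-2.707504)+1·(-7.278597)+5/4·(-4.564351)≈-18.399045; next y=1/10·0.707504+1/4·(-18.399045)≈-4.529011
n=9: y≈-4.529011, sp=-2, e=sp−y≈2.529011; I≈-4.749586, D=e−e_prev≈5.236515; u=2·2.529011+1·(-4.749586)+5/4·5.236515≈6.854079; next y=1/10·(-4.529011)+1/4·6.854079≈1.260619
n=10: y≈1.260619, sp=-2, e=sp−y≈-3.260619; I≈-8.010205, D=e−e_prev≈-5.789629; u=2·(-3.260619)+1·(-8.010205)+5/4·(-5.789629)≈-21.768479; next y=1/10·1.260619+1/4·(-21.768479)≈-5.316058
n=11: y≈-5.316058, sp=-2, e=sp−y≈3.316058; I≈-4.694147, D=e−e_prev≈6.576677; u=2·3.316058+1·(-4.694147)+5/4·6.576677≈10.158815; next y=1/10·(-5.316058)+1/4·10.158815≈2.008098
n=12: y≈2.008098, sp=-2, e=sp−y≈-4.008098; I≈-8.702245, D=e−e_prev≈-7.324156; u=2·(-4.008098)+1·(-8.702245)+5/4·(-7.324156)≈-25.873635; next y=1/10·2.008098+1/4·(-25.873635)≈-6.267599
n=13: y≈-6.267599, sp=-2, e=sp−y≈4.267599; I≈-4.434646, D=e−e_prev≈8.275697; u=2·4.267599+1·(-4.434646)+5/4·8.275697≈14.445173; next y=1/10·(-6.267599)+1/4·14.445173≈2.984533
n=14: y≈2.984533, sp=-2, e=sp−y≈-4.984533; I≈-9.419179, D=e−e_prev≈-9.252132; u=2·(-4.984533)+1·(-9.419179)+5/4·(-9.252132)≈-30.953412; next y=1/10·2.984533+1/4·(-30.953412)≈-7.439900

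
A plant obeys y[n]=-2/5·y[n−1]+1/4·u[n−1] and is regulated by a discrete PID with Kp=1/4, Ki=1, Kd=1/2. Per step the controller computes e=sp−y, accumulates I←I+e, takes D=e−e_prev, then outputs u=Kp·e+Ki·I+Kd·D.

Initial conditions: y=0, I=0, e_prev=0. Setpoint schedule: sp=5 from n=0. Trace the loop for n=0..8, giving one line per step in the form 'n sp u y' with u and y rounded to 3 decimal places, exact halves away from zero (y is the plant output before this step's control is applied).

0 5 8.750 0.000
1 5 7.422 2.188
2 5 13.440 0.980
3 5 13.378 2.968
4 5 17.823 2.157
5 5 17.748 3.593
6 5 20.910 3.000
7 5 20.816 4.028
8 5 23.063 3.593

(exact arithmetic carried between steps; '≈' marks a value shown rounded to 6 d.p. or computed from one; I and e_prev carry over from the previous line; the table rounds u and y to 3 d.p., halves away from zero)
n=0: y=0, sp=5, e=sp−y=5; I=5, D=e−e_prev=5; u=1/4·5+1·5+1/2·5=8.75; next y=-2/5·0+1/4·8.75=2.1875
n=1: y=2.1875, sp=5, e=sp−y=2.8125; I=7.8125, D=e−e_prev=-2.1875; u=1/4·2.8125+1·7.8125+1/2·(-2.1875)=7.421875; next y=-2/5·2.1875+1/4·7.421875≈0.980469
n=2: y≈0.980469, sp=5, e=sp−y≈4.019531; I≈11.832031, D=e−e_prev≈1.207031; u=1/4·4.019531+1·11.832031+1/2·1.207031≈13.440430; next y=-2/5·0.980469+1/4·13.440430≈2.967920
n=3: y≈2.967920, sp=5, e=sp−y≈2.032080; I≈13.864111, D=e−e_prev≈-1.987451; u=1/4·2.032080+1·13.864111+1/2·(-1.987451)≈13.378406; next y=-2/5·2.967920+1/4·13.378406≈2.157433
n=4: y≈2.157433, sp=5, e=sp−y≈2.842567; I≈16.706678, D=e−e_prev≈0.810486; u=1/4·2.842567+1·16.706678+1/2·0.810486≈17.822563; next y=-2/5·2.157433+1/4·17.822563≈3.592667
n=5: y≈3.592667, sp=5, e=sp−y≈1.407333; I≈18.114011, D=e−e_prev≈-1.435234; u=1/4·1.407333+1·18.114011+1/2·(-1.435234)≈17.748227; next y=-2/5·3.592667+1/4·17.748227≈2.999990
n=6: y≈2.999990, sp=5, e=sp−y≈2.000010; I≈20.114021, D=e−e_prev≈0.592677; u=1/4·2.000010+1·20.114021+1/2·0.592677≈20.910362; next y=-2/5·2.999990+1/4·20.910362≈4.027595
n=7: y≈4.027595, sp=5, e=sp−y≈0.972405; I≈21.086426, D=e−e_prev≈-1.027605; u=1/4·0.972405+1·21.086426+1/2·(-1.027605)≈20.815725; next y=-2/5·4.027595+1/4·20.815725≈3.592893
n=8: y≈3.592893, sp=5, e=sp−y≈1.407107; I≈22.493533, D=e−e_prev≈0.434701; u=1/4·1.407107+1·22.493533+1/2·0.434701≈23.062660; next y=-2/5·3.592893+1/4·23.062660≈4.328508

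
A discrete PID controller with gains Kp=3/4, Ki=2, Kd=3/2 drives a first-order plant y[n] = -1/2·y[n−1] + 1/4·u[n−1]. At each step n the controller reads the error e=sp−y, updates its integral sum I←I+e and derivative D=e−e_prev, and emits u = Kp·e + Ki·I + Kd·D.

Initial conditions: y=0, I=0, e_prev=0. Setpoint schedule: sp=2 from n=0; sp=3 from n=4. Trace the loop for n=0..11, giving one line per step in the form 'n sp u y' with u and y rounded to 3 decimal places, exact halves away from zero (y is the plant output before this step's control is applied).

(exact arithmetic carried between steps; '≈' marks a value shown rounded to 6 d.p. or computed from one; I and e_prev carry over from the previous line; the table rounds u and y to 3 d.p., halves away from zero)
n=0: y=0, sp=2, e=sp−y=2; I=2, D=e−e_prev=2; u=3/4·2+2·2+3/2·2=8.5; next y=-1/2·0+1/4·8.5=2.125
n=1: y=2.125, sp=2, e=sp−y=-0.125; I=1.875, D=e−e_prev=-2.125; u=3/4·(-0.125)+2·1.875+3/2·(-2.125)=0.46875; next y=-1/2·2.125+1/4·0.46875≈-0.945313
n=2: y≈-0.945313, sp=2, e=sp−y≈2.945313; I≈4.820313, D=e−e_prev≈3.070313; u=3/4·2.945313+2·4.820313+3/2·3.070313≈16.455078; next y=-1/2·(-0.945313)+1/4·16.455078≈4.586426
n=3: y≈4.586426, sp=2, e=sp−y≈-2.586426; I≈2.233887, D=e−e_prev≈-5.531738; u=3/4·(-2.586426)+2·2.233887+3/2·(-5.531738)≈-5.769653; next y=-1/2·4.586426+1/4·(-5.769653)≈-3.735626
n=4: y≈-3.735626, sp=3, e=sp−y≈6.735626; I≈8.969513, D=e−e_prev≈9.322052; u=3/4·6.735626+2·8.969513+3/2·9.322052≈36.973824; next y=-1/2·(-3.735626)+1/4·36.973824≈11.111269
n=5: y≈11.111269, sp=3, e=sp−y≈-8.111269; I≈0.858244, D=e−e_prev≈-14.846895; u=3/4·(-8.111269)+2·0.858244+3/2·(-14.846895)≈-26.637307; next y=-1/2·11.111269+1/4·(-26.637307)≈-12.214961
n=6: y≈-12.214961, sp=3, e=sp−y≈15.214961; I≈16.073205, D=e−e_prev≈23.326230; u=3/4·15.214961+2·16.073205+3/2·23.326230≈78.546976; next y=-1/2·(-12.214961)+1/4·78.546976≈25.744225
n=7: y≈25.744225, sp=3, e=sp−y≈-22.744225; I≈-6.671020, D=e−e_prev≈-37.959186; u=3/4·(-22.744225)+2·(-6.671020)+3/2·(-37.959186)≈-87.338986; next y=-1/2·25.744225+1/4·(-87.338986)≈-34.706859
n=8: y≈-34.706859, sp=3, e=sp−y≈37.706859; I≈31.035839, D=e−e_prev≈60.451084; u=3/4·37.706859+2·31.035839+3/2·60.451084≈181.028448; next y=-1/2·(-34.706859)+1/4·181.028448≈62.610542
n=9: y≈62.610542, sp=3, e=sp−y≈-59.610542; I≈-28.574702, D=e−e_prev≈-97.317400; u=3/4·(-59.610542)+2·(-28.574702)+3/2·(-97.317400)≈-247.833411; next y=-1/2·62.610542+1/4·(-247.833411)≈-93.263624
n=10: y≈-93.263624, sp=3, e=sp−y≈96.263624; I≈67.688921, D=e−e_prev≈155.874165; u=3/4·96.263624+2·67.688921+3/2·155.874165≈441.386808; next y=-1/2·(-93.263624)+1/4·441.386808≈156.978514
n=11: y≈156.978514, sp=3, e=sp−y≈-153.978514; I≈-86.289592, D=e−e_prev≈-250.242137; u=3/4·(-153.978514)+2·(-86.289592)+3/2·(-250.242137)≈-663.426277; next y=-1/2·156.978514+1/4·(-663.426277)≈-244.345826

0 2 8.500 0.000
1 2 0.469 2.125
2 2 16.455 -0.945
3 2 -5.770 4.586
4 3 36.974 -3.736
5 3 -26.637 11.111
6 3 78.547 -12.215
7 3 -87.339 25.744
8 3 181.028 -34.707
9 3 -247.833 62.611
10 3 441.387 -93.264
11 3 -663.426 156.979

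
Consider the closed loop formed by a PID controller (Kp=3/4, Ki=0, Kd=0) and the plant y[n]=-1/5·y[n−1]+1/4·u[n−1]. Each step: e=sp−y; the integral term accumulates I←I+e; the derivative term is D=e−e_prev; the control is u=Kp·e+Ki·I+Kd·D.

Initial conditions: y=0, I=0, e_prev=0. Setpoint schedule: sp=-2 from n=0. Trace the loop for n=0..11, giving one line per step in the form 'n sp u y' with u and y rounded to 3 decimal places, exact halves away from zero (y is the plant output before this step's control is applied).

0 -2 -1.500 0.000
1 -2 -1.219 -0.375
2 -2 -1.328 -0.230
3 -2 -1.286 -0.286
4 -2 -1.302 -0.264
5 -2 -1.296 -0.273
6 -2 -1.298 -0.269
7 -2 -1.297 -0.271
8 -2 -1.297 -0.270
9 -2 -1.297 -0.270
10 -2 -1.297 -0.270
11 -2 -1.297 -0.270

(exact arithmetic carried between steps; '≈' marks a value shown rounded to 6 d.p. or computed from one; I and e_prev carry over from the previous line; the table rounds u and y to 3 d.p., halves away from zero)
n=0: y=0, sp=-2, e=sp−y=-2; I=-2, D=e−e_prev=-2; u=3/4·(-2)+0·(-2)+0·(-2)=-1.5; next y=-1/5·0+1/4·(-1.5)=-0.375
n=1: y=-0.375, sp=-2, e=sp−y=-1.625; I=-3.625, D=e−e_prev=0.375; u=3/4·(-1.625)+0·(-3.625)+0·0.375=-1.21875; next y=-1/5·(-0.375)+1/4·(-1.21875)≈-0.229688
n=2: y≈-0.229688, sp=-2, e=sp−y≈-1.770313; I≈-5.395313, D=e−e_prev≈-0.145313; u=3/4·(-1.770313)+0·(-5.395313)+0·(-0.145313)≈-1.327734; next y=-1/5·(-0.229688)+1/4·(-1.327734)≈-0.285996
n=3: y≈-0.285996, sp=-2, e=sp−y≈-1.714004; I≈-7.109316, D=e−e_prev≈0.056309; u=3/4·(-1.714004)+0·(-7.109316)+0·0.056309≈-1.285503; next y=-1/5·(-0.285996)+1/4·(-1.285503)≈-0.264177
n=4: y≈-0.264177, sp=-2, e=sp−y≈-1.735823; I≈-8.845140, D=e−e_prev≈-0.021820; u=3/4·(-1.735823)+0·(-8.845140)+0·(-0.021820)≈-1.301868; next y=-1/5·(-0.264177)+1/4·(-1.301868)≈-0.272632
n=5: y≈-0.272632, sp=-2, e=sp−y≈-1.727368; I≈-10.572508, D=e−e_prev≈0.008455; u=3/4·(-1.727368)+0·(-10.572508)+0·0.008455≈-1.295526; next y=-1/5·(-0.272632)+1/4·(-1.295526)≈-0.269355
n=6: y≈-0.269355, sp=-2, e=sp−y≈-1.730645; I≈-12.303153, D=e−e_prev≈-0.003276; u=3/4·(-1.730645)+0·(-12.303153)+0·(-0.003276)≈-1.297984; next y=-1/5·(-0.269355)+1/4·(-1.297984)≈-0.270625
n=7: y≈-0.270625, sp=-2, e=sp−y≈-1.729375; I≈-14.032528, D=e−e_prev≈0.001270; u=3/4·(-1.729375)+0·(-14.032528)+0·0.001270≈-1.297031; next y=-1/5·(-0.270625)+1/4·(-1.297031)≈-0.270133
n=8: y≈-0.270133, sp=-2, e=sp−y≈-1.729867; I≈-15.762395, D=e−e_prev≈-0.000492; u=3/4·(-1.729867)+0·(-15.762395)+0·(-0.000492)≈-1.297400; next y=-1/5·(-0.270133)+1/4·(-1.297400)≈-0.270324
n=9: y≈-0.270324, sp=-2, e=sp−y≈-1.729676; I≈-17.492072, D=e−e_prev≈0.000191; u=3/4·(-1.729676)+0·(-17.492072)+0·0.000191≈-1.297257; next y=-1/5·(-0.270324)+1/4·(-1.297257)≈-0.270250
n=10: y≈-0.270250, sp=-2, e=sp−y≈-1.729750; I≈-19.221822, D=e−e_prev≈-0.000074; u=3/4·(-1.729750)+0·(-19.221822)+0·(-0.000074)≈-1.297313; next y=-1/5·(-0.270250)+1/4·(-1.297313)≈-0.270278
n=11: y≈-0.270278, sp=-2, e=sp−y≈-1.729722; I≈-20.951544, D=e−e_prev≈0.000029; u=3/4·(-1.729722)+0·(-20.951544)+0·0.000029≈-1.297291; next y=-1/5·(-0.270278)+1/4·(-1.297291)≈-0.270267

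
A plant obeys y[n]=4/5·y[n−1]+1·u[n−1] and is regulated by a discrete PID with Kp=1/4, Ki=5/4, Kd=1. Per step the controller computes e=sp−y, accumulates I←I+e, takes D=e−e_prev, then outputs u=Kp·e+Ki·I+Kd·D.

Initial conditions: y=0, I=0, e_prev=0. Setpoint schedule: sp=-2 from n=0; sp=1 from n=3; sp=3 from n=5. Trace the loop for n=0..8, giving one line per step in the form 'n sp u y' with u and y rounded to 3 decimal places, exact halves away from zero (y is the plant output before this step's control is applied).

0 -2 -5.000 0.000
1 -2 7.000 -5.000
2 -2 -14.250 3.000
3 1 32.125 -11.850
4 1 -55.900 22.645
5 3 107.611 -37.784
6 3 -191.758 77.384
7 3 348.517 -129.851
8 3 -628.872 244.636

(exact arithmetic carried between steps; '≈' marks a value shown rounded to 6 d.p. or computed from one; I and e_prev carry over from the previous line; the table rounds u and y to 3 d.p., halves away from zero)
n=0: y=0, sp=-2, e=sp−y=-2; I=-2, D=e−e_prev=-2; u=1/4·(-2)+5/4·(-2)+1·(-2)=-5; next y=4/5·0+1·(-5)=-5
n=1: y=-5, sp=-2, e=sp−y=3; I=1, D=e−e_prev=5; u=1/4·3+5/4·1+1·5=7; next y=4/5·(-5)+1·7=3
n=2: y=3, sp=-2, e=sp−y=-5; I=-4, D=e−e_prev=-8; u=1/4·(-5)+5/4·(-4)+1·(-8)=-14.25; next y=4/5·3+1·(-14.25)=-11.85
n=3: y=-11.85, sp=1, e=sp−y=12.85; I=8.85, D=e−e_prev=17.85; u=1/4·12.85+5/4·8.85+1·17.85=32.125; next y=4/5·(-11.85)+1·32.125=22.645
n=4: y=22.645, sp=1, e=sp−y=-21.645; I=-12.795, D=e−e_prev=-34.495; u=1/4·(-21.645)+5/4·(-12.795)+1·(-34.495)=-55.9; next y=4/5·22.645+1·(-55.9)=-37.784
n=5: y=-37.784, sp=3, e=sp−y=40.784; I=27.989, D=e−e_prev=62.429; u=1/4·40.784+5/4·27.989+1·62.429=107.61125; next y=4/5·(-37.784)+1·107.61125=77.38405
n=6: y=77.38405, sp=3, e=sp−y=-74.38405; I=-46.39505, D=e−e_prev=-115.16805; u=1/4·(-74.38405)+5/4·(-46.39505)+1·(-115.16805)=-191.757875; next y=4/5·77.38405+1·(-191.757875)=-129.850635
n=7: y=-129.850635, sp=3, e=sp−y=132.850635; I=86.455585, D=e−e_prev=207.234685; u=1/4·132.850635+5/4·86.455585+1·207.234685=348.516825; next y=4/5·(-129.850635)+1·348.516825=244.636317
n=8: y=244.636317, sp=3, e=sp−y=-241.636317; I=-155.180732, D=e−e_prev=-374.486952; u=1/4·(-241.636317)+5/4·(-155.180732)+1·(-374.486952)≈-628.871946; next y=4/5·244.636317+1·(-628.871946)≈-433.162893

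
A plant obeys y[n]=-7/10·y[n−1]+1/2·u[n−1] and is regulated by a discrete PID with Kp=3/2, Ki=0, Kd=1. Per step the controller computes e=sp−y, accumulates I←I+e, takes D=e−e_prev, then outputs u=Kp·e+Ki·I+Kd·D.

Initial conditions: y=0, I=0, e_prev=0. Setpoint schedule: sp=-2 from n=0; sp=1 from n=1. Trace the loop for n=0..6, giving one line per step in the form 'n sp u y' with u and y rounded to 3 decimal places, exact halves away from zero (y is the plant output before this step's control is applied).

0 -2 -5.000 0.000
1 1 10.750 -2.500
2 1 -18.813 7.125
3 1 44.609 -14.394
4 1 -93.845 32.380
5 1 207.852 -69.588
6 1 -449.683 152.638

(exact arithmetic carried between steps; '≈' marks a value shown rounded to 6 d.p. or computed from one; I and e_prev carry over from the previous line; the table rounds u and y to 3 d.p., halves away from zero)
n=0: y=0, sp=-2, e=sp−y=-2; I=-2, D=e−e_prev=-2; u=3/2·(-2)+0·(-2)+1·(-2)=-5; next y=-7/10·0+1/2·(-5)=-2.5
n=1: y=-2.5, sp=1, e=sp−y=3.5; I=1.5, D=e−e_prev=5.5; u=3/2·3.5+0·1.5+1·5.5=10.75; next y=-7/10·(-2.5)+1/2·10.75=7.125
n=2: y=7.125, sp=1, e=sp−y=-6.125; I=-4.625, D=e−e_prev=-9.625; u=3/2·(-6.125)+0·(-4.625)+1·(-9.625)=-18.8125; next y=-7/10·7.125+1/2·(-18.8125)=-14.39375
n=3: y=-14.39375, sp=1, e=sp−y=15.39375; I=10.76875, D=e−e_prev=21.51875; u=3/2·15.39375+0·10.76875+1·21.51875=44.609375; next y=-7/10·(-14.39375)+1/2·44.609375≈32.380313
n=4: y≈32.380313, sp=1, e=sp−y≈-31.380313; I≈-20.611563, D=e−e_prev≈-46.774063; u=3/2·(-31.380313)+0·(-20.611563)+1·(-46.774063)≈-93.844531; next y=-7/10·32.380313+1/2·(-93.844531)≈-69.588484
n=5: y≈-69.588484, sp=1, e=sp−y≈70.588484; I≈49.976922, D=e−e_prev≈101.968797; u=3/2·70.588484+0·49.976922+1·101.968797≈207.851523; next y=-7/10·(-69.588484)+1/2·207.851523≈152.637701
n=6: y≈152.637701, sp=1, e=sp−y≈-151.637701; I≈-101.660779, D=e−e_prev≈-222.226185; u=3/2·(-151.637701)+0·(-101.660779)+1·(-222.226185)≈-449.682736; next y=-7/10·152.637701+1/2·(-449.682736)≈-331.687759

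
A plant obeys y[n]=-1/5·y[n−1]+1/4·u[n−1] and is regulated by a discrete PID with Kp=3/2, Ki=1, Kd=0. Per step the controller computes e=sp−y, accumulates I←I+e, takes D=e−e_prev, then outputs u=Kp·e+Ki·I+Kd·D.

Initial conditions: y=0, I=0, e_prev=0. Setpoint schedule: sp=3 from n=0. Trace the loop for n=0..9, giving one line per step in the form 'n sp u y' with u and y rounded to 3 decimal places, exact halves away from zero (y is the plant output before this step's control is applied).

(exact arithmetic carried between steps; '≈' marks a value shown rounded to 6 d.p. or computed from one; I and e_prev carry over from the previous line; the table rounds u and y to 3 d.p., halves away from zero)
n=0: y=0, sp=3, e=sp−y=3; I=3, D=e−e_prev=3; u=3/2·3+1·3+0·3=7.5; next y=-1/5·0+1/4·7.5=1.875
n=1: y=1.875, sp=3, e=sp−y=1.125; I=4.125, D=e−e_prev=-1.875; u=3/2·1.125+1·4.125+0·(-1.875)=5.8125; next y=-1/5·1.875+1/4·5.8125=1.078125
n=2: y=1.078125, sp=3, e=sp−y=1.921875; I=6.046875, D=e−e_prev=0.796875; u=3/2·1.921875+1·6.046875+0·0.796875≈8.929688; next y=-1/5·1.078125+1/4·8.929688≈2.016797
n=3: y≈2.016797, sp=3, e=sp−y≈0.983203; I≈7.030078, D=e−e_prev≈-0.938672; u=3/2·0.983203+1·7.030078+0·(-0.938672)≈8.504883; next y=-1/5·2.016797+1/4·8.504883≈1.722861
n=4: y≈1.722861, sp=3, e=sp−y≈1.277139; I≈8.307217, D=e−e_prev≈0.293936; u=3/2·1.277139+1·8.307217+0·0.293936≈10.222925; next y=-1/5·1.722861+1/4·10.222925≈2.211159
n=5: y≈2.211159, sp=3, e=sp−y≈0.788841; I≈9.096058, D=e−e_prev≈-0.488298; u=3/2·0.788841+1·9.096058+0·(-0.488298)≈10.279319; next y=-1/5·2.211159+1/4·10.279319≈2.127598
n=6: y≈2.127598, sp=3, e=sp−y≈0.872402; I≈9.968460, D=e−e_prev≈0.083561; u=3/2·0.872402+1·9.968460+0·0.083561≈11.277063; next y=-1/5·2.127598+1/4·11.277063≈2.393746
n=7: y≈2.393746, sp=3, e=sp−y≈0.606254; I≈10.574714, D=e−e_prev≈-0.266148; u=3/2·0.606254+1·10.574714+0·(-0.266148)≈11.484095; next y=-1/5·2.393746+1/4·11.484095≈2.392274
n=8: y≈2.392274, sp=3, e=sp−y≈0.607726; I≈11.182439, D=e−e_prev≈0.001472; u=3/2·0.607726+1·11.182439+0·0.001472≈12.094028; next y=-1/5·2.392274+1/4·12.094028≈2.545052
n=9: y≈2.545052, sp=3, e=sp−y≈0.454948; I≈11.637387, D=e−e_prev≈-0.152778; u=3/2·0.454948+1·11.637387+0·(-0.152778)≈12.319809; next y=-1/5·2.545052+1/4·12.319809≈2.570942

0 3 7.500 0.000
1 3 5.813 1.875
2 3 8.930 1.078
3 3 8.505 2.017
4 3 10.223 1.723
5 3 10.279 2.211
6 3 11.277 2.128
7 3 11.484 2.394
8 3 12.094 2.392
9 3 12.320 2.545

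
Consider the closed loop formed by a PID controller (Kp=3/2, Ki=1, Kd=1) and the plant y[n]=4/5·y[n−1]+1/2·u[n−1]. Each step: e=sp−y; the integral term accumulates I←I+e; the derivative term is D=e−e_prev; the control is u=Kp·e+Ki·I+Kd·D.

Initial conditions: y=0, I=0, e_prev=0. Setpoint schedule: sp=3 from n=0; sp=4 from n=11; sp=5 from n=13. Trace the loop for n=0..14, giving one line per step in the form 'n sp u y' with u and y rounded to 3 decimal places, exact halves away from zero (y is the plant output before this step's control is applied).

0 3 10.500 0.000
1 3 -7.875 5.250
2 3 12.581 0.263
3 3 -11.502 6.501
4 3 15.915 -0.551
5 3 -15.822 7.517
6 3 20.679 -1.898
7 3 -21.354 8.821
8 3 27.088 -3.620
9 3 -28.672 10.648
10 3 35.577 -5.817
11 4 -34.903 13.135
12 4 44.189 -6.944
13 5 -43.637 16.540
14 5 55.249 -8.587

(exact arithmetic carried between steps; '≈' marks a value shown rounded to 6 d.p. or computed from one; I and e_prev carry over from the previous line; the table rounds u and y to 3 d.p., halves away from zero)
n=0: y=0, sp=3, e=sp−y=3; I=3, D=e−e_prev=3; u=3/2·3+1·3+1·3=10.5; next y=4/5·0+1/2·10.5=5.25
n=1: y=5.25, sp=3, e=sp−y=-2.25; I=0.75, D=e−e_prev=-5.25; u=3/2·(-2.25)+1·0.75+1·(-5.25)=-7.875; next y=4/5·5.25+1/2·(-7.875)=0.2625
n=2: y=0.2625, sp=3, e=sp−y=2.7375; I=3.4875, D=e−e_prev=4.9875; u=3/2·2.7375+1·3.4875+1·4.9875=12.58125; next y=4/5·0.2625+1/2·12.58125=6.500625
n=3: y=6.500625, sp=3, e=sp−y=-3.500625; I=-0.013125, D=e−e_prev=-6.238125; u=3/2·(-3.500625)+1·(-0.013125)+1·(-6.238125)≈-11.502188; next y=4/5·6.500625+1/2·(-11.502188)≈-0.550594
n=4: y≈-0.550594, sp=3, e=sp−y≈3.550594; I≈3.537469, D=e−e_prev≈7.051219; u=3/2·3.550594+1·3.537469+1·7.051219≈15.914578; next y=4/5·(-0.550594)+1/2·15.914578≈7.516814
n=5: y≈7.516814, sp=3, e=sp−y≈-4.516814; I≈-0.979345, D=e−e_prev≈-8.067408; u=3/2·(-4.516814)+1·(-0.979345)+1·(-8.067408)≈-15.821974; next y=4/5·7.516814+1/2·(-15.821974)≈-1.897536
n=6: y≈-1.897536, sp=3, e=sp−y≈4.897536; I≈3.918191, D=e−e_prev≈9.414350; u=3/2·4.897536+1·3.918191+1·9.414350≈20.678844; next y=4/5·(-1.897536)+1/2·20.678844≈8.821393
n=7: y≈8.821393, sp=3, e=sp−y≈-5.821393; I≈-1.903203, D=e−e_prev≈-10.718929; u=3/2·(-5.821393)+1·(-1.903203)+1·(-10.718929)≈-21.354222; next y=4/5·8.821393+1/2·(-21.354222)≈-3.619996
n=8: y≈-3.619996, sp=3, e=sp−y≈6.619996; I≈4.716794, D=e−e_prev≈12.441390; u=3/2·6.619996+1·4.716794+1·12.441390≈27.088178; next y=4/5·(-3.619996)+1/2·27.088178≈10.648092
n=9: y≈10.648092, sp=3, e=sp−y≈-7.648092; I≈-2.931298, D=e−e_prev≈-14.268088; u=3/2·(-7.648092)+1·(-2.931298)+1·(-14.268088)≈-28.671524; next y=4/5·10.648092+1/2·(-28.671524)≈-5.817289
n=10: y≈-5.817289, sp=3, e=sp−y≈8.817289; I≈5.885990, D=e−e_prev≈16.465381; u=3/2·8.817289+1·5.885990+1·16.465381≈35.577304; next y=4/5·(-5.817289)+1/2·35.577304≈13.134821
n=11: y≈13.134821, sp=4, e=sp−y≈-9.134821; I≈-3.248831, D=e−e_prev≈-17.952110; u=3/2·(-9.134821)+1·(-3.248831)+1·(-17.952110)≈-34.903172; next y=4/5·13.134821+1/2·(-34.903172)≈-6.943729
n=12: y≈-6.943729, sp=4, e=sp−y≈10.943729; I≈7.694899, D=e−e_prev≈20.078550; u=3/2·10.943729+1·7.694899+1·20.078550≈44.189043; next y=4/5·(-6.943729)+1/2·44.189043≈16.539538
n=13: y≈16.539538, sp=5, e=sp−y≈-11.539538; I≈-3.844639, D=e−e_prev≈-22.483267; u=3/2·(-11.539538)+1·(-3.844639)+1·(-22.483267)≈-43.637213; next y=4/5·16.539538+1/2·(-43.637213)≈-8.586976
n=14: y≈-8.586976, sp=5, e=sp−y≈13.586976; I≈9.742337, D=e−e_prev≈25.126514; u=3/2·13.586976+1·9.742337+1·25.126514≈55.249316; next y=4/5·(-8.586976)+1/2·55.249316≈20.755077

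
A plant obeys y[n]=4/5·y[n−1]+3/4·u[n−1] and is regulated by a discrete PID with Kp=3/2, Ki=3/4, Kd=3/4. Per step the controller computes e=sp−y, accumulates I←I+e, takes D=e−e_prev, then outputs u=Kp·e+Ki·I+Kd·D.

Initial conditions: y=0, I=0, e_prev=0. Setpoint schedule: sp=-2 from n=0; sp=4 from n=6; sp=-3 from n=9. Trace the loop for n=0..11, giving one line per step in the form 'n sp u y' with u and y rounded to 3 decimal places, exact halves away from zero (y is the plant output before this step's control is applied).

0 -2 -6.000 0.000
1 -2 7.500 -4.500
2 -2 -13.575 2.025
3 -2 20.059 -8.561
4 -2 -33.229 8.195
5 -2 51.374 -18.366
6 4 -64.883 23.838
7 4 107.681 -29.592
8 4 -167.235 57.087
9 -3 247.491 -79.757
10 -3 -397.033 121.813
11 -3 626.946 -200.325

(exact arithmetic carried between steps; '≈' marks a value shown rounded to 6 d.p. or computed from one; I and e_prev carry over from the previous line; the table rounds u and y to 3 d.p., halves away from zero)
n=0: y=0, sp=-2, e=sp−y=-2; I=-2, D=e−e_prev=-2; u=3/2·(-2)+3/4·(-2)+3/4·(-2)=-6; next y=4/5·0+3/4·(-6)=-4.5
n=1: y=-4.5, sp=-2, e=sp−y=2.5; I=0.5, D=e−e_prev=4.5; u=3/2·2.5+3/4·0.5+3/4·4.5=7.5; next y=4/5·(-4.5)+3/4·7.5=2.025
n=2: y=2.025, sp=-2, e=sp−y=-4.025; I=-3.525, D=e−e_prev=-6.525; u=3/2·(-4.025)+3/4·(-3.525)+3/4·(-6.525)=-13.575; next y=4/5·2.025+3/4·(-13.575)=-8.56125
n=3: y=-8.56125, sp=-2, e=sp−y=6.56125; I=3.03625, D=e−e_prev=10.58625; u=3/2·6.56125+3/4·3.03625+3/4·10.58625=20.05875; next y=4/5·(-8.56125)+3/4·20.05875≈8.195063
n=4: y≈8.195063, sp=-2, e=sp−y≈-10.195063; I≈-7.158813, D=e−e_prev≈-16.756313; u=3/2·(-10.195063)+3/4·(-7.158813)+3/4·(-16.756313)≈-33.228938; next y=4/5·8.195063+3/4·(-33.228938)≈-18.365653
n=5: y≈-18.365653, sp=-2, e=sp−y≈16.365653; I≈9.206841, D=e−e_prev≈26.560716; u=3/2·16.365653+3/4·9.206841+3/4·26.560716≈51.374147; next y=4/5·(-18.365653)+3/4·51.374147≈23.838088
n=6: y≈23.838088, sp=4, e=sp−y≈-19.838088; I≈-10.631247, D=e−e_prev≈-36.203741; u=3/2·(-19.838088)+3/4·(-10.631247)+3/4·(-36.203741)≈-64.883372; next y=4/5·23.838088+3/4·(-64.883372)≈-29.592059
n=7: y≈-29.592059, sp=4, e=sp−y≈33.592059; I≈22.960812, D=e−e_prev≈53.430147; u=3/2·33.592059+3/4·22.960812+3/4·53.430147≈107.681308; next y=4/5·(-29.592059)+3/4·107.681308≈57.087334
n=8: y≈57.087334, sp=4, e=sp−y≈-53.087334; I≈-30.126521, D=e−e_prev≈-86.679393; u=3/2·(-53.087334)+3/4·(-30.126521)+3/4·(-86.679393)≈-167.235436; next y=4/5·57.087334+3/4·(-167.235436)≈-79.756710
n=9: y≈-79.756710, sp=-3, e=sp−y≈76.756710; I≈46.630189, D=e−e_prev≈129.844044; u=3/2·76.756710+3/4·46.630189+3/4·129.844044≈247.490740; next y=4/5·(-79.756710)+3/4·247.490740≈121.812687
n=10: y≈121.812687, sp=-3, e=sp−y≈-124.812687; I≈-78.182498, D=e−e_prev≈-201.569397; u=3/2·(-124.812687)+3/4·(-78.182498)+3/4·(-201.569397)≈-397.032951; next y=4/5·121.812687+3/4·(-397.032951)≈-200.324564
n=11: y≈-200.324564, sp=-3, e=sp−y≈197.324564; I≈119.142066, D=e−e_prev≈322.137250; u=3/2·197.324564+3/4·119.142066+3/4·322.137250≈626.946333; next y=4/5·(-200.324564)+3/4·626.946333≈309.950099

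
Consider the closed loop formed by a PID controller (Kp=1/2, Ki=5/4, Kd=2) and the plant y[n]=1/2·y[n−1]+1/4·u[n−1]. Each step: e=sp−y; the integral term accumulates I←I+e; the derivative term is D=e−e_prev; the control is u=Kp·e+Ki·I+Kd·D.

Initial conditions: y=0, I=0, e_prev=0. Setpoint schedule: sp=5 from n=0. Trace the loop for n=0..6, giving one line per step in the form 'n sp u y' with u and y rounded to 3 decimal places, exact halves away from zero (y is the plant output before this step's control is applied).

0 5 18.750 0.000
1 5 -2.578 4.688
2 5 18.394 1.699
3 5 2.485 5.448
4 5 17.308 3.345
5 5 5.217 6.000
6 5 15.634 4.304

(exact arithmetic carried between steps; '≈' marks a value shown rounded to 6 d.p. or computed from one; I and e_prev carry over from the previous line; the table rounds u and y to 3 d.p., halves away from zero)
n=0: y=0, sp=5, e=sp−y=5; I=5, D=e−e_prev=5; u=1/2·5+5/4·5+2·5=18.75; next y=1/2·0+1/4·18.75=4.6875
n=1: y=4.6875, sp=5, e=sp−y=0.3125; I=5.3125, D=e−e_prev=-4.6875; u=1/2·0.3125+5/4·5.3125+2·(-4.6875)=-2.578125; next y=1/2·4.6875+1/4·(-2.578125)≈1.699219
n=2: y≈1.699219, sp=5, e=sp−y≈3.300781; I≈8.613281, D=e−e_prev≈2.988281; u=1/2·3.300781+5/4·8.613281+2·2.988281≈18.393555; next y=1/2·1.699219+1/4·18.393555≈5.447998
n=3: y≈5.447998, sp=5, e=sp−y≈-0.447998; I≈8.165283, D=e−e_prev≈-3.748779; u=1/2·(-0.447998)+5/4·8.165283+2·(-3.748779)≈2.485046; next y=1/2·5.447998+1/4·2.485046≈3.345261
n=4: y≈3.345261, sp=5, e=sp−y≈1.654739; I≈9.820023, D=e−e_prev≈2.102737; u=1/2·1.654739+5/4·9.820023+2·2.102737≈17.307873; next y=1/2·3.345261+1/4·17.307873≈5.999599
n=5: y≈5.999599, sp=5, e=sp−y≈-0.999599; I≈8.820424, D=e−e_prev≈-2.654338; u=1/2·(-0.999599)+5/4·8.820424+2·(-2.654338)≈5.217055; next y=1/2·5.999599+1/4·5.217055≈4.304063
n=6: y≈4.304063, sp=5, e=sp−y≈0.695937; I≈9.516361, D=e−e_prev≈1.695535; u=1/2·0.695937+5/4·9.516361+2·1.695535≈15.634491; next y=1/2·4.304063+1/4·15.634491≈6.060654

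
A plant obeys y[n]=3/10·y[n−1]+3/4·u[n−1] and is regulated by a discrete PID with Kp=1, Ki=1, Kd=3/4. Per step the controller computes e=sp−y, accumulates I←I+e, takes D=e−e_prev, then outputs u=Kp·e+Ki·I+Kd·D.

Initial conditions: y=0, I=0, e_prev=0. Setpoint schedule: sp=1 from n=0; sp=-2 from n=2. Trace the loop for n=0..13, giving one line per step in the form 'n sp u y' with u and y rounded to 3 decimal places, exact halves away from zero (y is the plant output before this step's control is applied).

0 1 2.750 0.000
1 1 -2.672 2.063
2 -2 -0.956 -1.385
3 -2 -2.601 -1.133
4 -2 -0.095 -2.290
5 -2 -4.886 -0.759
6 -2 3.638 -3.892
7 -2 -11.815 1.561
8 -2 16.087 -8.393
9 -2 -34.321 9.547
10 -2 56.752 -22.877
11 -2 -107.778 35.701
12 -2 189.472 -70.123
13 -2 -347.546 121.067

(exact arithmetic carried between steps; '≈' marks a value shown rounded to 6 d.p. or computed from one; I and e_prev carry over from the previous line; the table rounds u and y to 3 d.p., halves away from zero)
n=0: y=0, sp=1, e=sp−y=1; I=1, D=e−e_prev=1; u=1·1+1·1+3/4·1=2.75; next y=3/10·0+3/4·2.75=2.0625
n=1: y=2.0625, sp=1, e=sp−y=-1.0625; I=-0.0625, D=e−e_prev=-2.0625; u=1·(-1.0625)+1·(-0.0625)+3/4·(-2.0625)=-2.671875; next y=3/10·2.0625+3/4·(-2.671875)≈-1.385156
n=2: y≈-1.385156, sp=-2, e=sp−y≈-0.614844; I≈-0.677344, D=e−e_prev≈0.447656; u=1·(-0.614844)+1·(-0.677344)+3/4·0.447656≈-0.956445; next y=3/10·(-1.385156)+3/4·(-0.956445)≈-1.132881
n=3: y≈-1.132881, sp=-2, e=sp−y≈-0.867119; I≈-1.544463, D=e−e_prev≈-0.252275; u=1·(-0.867119)+1·(-1.544463)+3/4·(-0.252275)≈-2.600789; next y=3/10·(-1.132881)+3/4·(-2.600789)≈-2.290456
n=4: y≈-2.290456, sp=-2, e=sp−y≈0.290456; I≈-1.254007, D=e−e_prev≈1.157575; u=1·0.290456+1·(-1.254007)+3/4·1.157575≈-0.095370; next y=3/10·(-2.290456)+3/4·(-0.095370)≈-0.758665
n=5: y≈-0.758665, sp=-2, e=sp−y≈-1.241335; I≈-2.495343, D=e−e_prev≈-1.531791; u=1·(-1.241335)+1·(-2.495343)+3/4·(-1.531791)≈-4.885522; next y=3/10·(-0.758665)+3/4·(-4.885522)≈-3.891741
n=6: y≈-3.891741, sp=-2, e=sp−y≈1.891741; I≈-0.603602, D=e−e_prev≈3.133076; u=1·1.891741+1·(-0.603602)+3/4·3.133076≈3.637945; next y=3/10·(-3.891741)+3/4·3.637945≈1.560937
n=7: y≈1.560937, sp=-2, e=sp−y≈-3.560937; I≈-4.164539, D=e−e_prev≈-5.452677; u=1·(-3.560937)+1·(-4.164539)+3/4·(-5.452677)≈-11.814984; next y=3/10·1.560937+3/4·(-11.814984)≈-8.392957
n=8: y≈-8.392957, sp=-2, e=sp−y≈6.392957; I≈2.228418, D=e−e_prev≈9.953894; u=1·6.392957+1·2.228418+3/4·9.953894≈16.086795; next y=3/10·(-8.392957)+3/4·16.086795≈9.547209
n=9: y≈9.547209, sp=-2, e=sp−y≈-11.547209; I≈-9.318791, D=e−e_prev≈-17.940166; u=1·(-11.547209)+1·(-9.318791)+3/4·(-17.940166)≈-34.321126; next y=3/10·9.547209+3/4·(-34.321126)≈-22.876681
n=10: y≈-22.876681, sp=-2, e=sp−y≈20.876681; I≈11.557890, D=e−e_prev≈32.423891; u=1·20.876681+1·11.557890+3/4·32.423891≈56.752489; next y=3/10·(-22.876681)+3/4·56.752489≈35.701363
n=11: y≈35.701363, sp=-2, e=sp−y≈-37.701363; I≈-26.143473, D=e−e_prev≈-58.578044; u=1·(-37.701363)+1·(-26.143473)+3/4·(-58.578044)≈-107.778368; next y=3/10·35.701363+3/4·(-107.778368)≈-70.123367
n=12: y≈-70.123367, sp=-2, e=sp−y≈68.123367; I≈41.979895, D=e−e_prev≈105.824730; u=1·68.123367+1·41.979895+3/4·105.824730≈189.471810; next y=3/10·(-70.123367)+3/4·189.471810≈121.066847
n=13: y≈121.066847, sp=-2, e=sp−y≈-123.066847; I≈-81.086952, D=e−e_prev≈-191.190214; u=1·(-123.066847)+1·(-81.086952)+3/4·(-191.190214)≈-347.546460; next y=3/10·121.066847+3/4·(-347.546460)≈-224.339791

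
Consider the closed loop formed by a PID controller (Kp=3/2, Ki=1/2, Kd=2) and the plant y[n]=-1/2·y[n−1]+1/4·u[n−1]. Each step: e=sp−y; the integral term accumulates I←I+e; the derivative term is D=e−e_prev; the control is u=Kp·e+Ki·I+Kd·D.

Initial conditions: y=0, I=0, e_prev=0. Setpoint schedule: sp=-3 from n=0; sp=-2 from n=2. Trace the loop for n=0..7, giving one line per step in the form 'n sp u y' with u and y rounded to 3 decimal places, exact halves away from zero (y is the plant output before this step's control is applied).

(exact arithmetic carried between steps; '≈' marks a value shown rounded to 6 d.p. or computed from one; I and e_prev carry over from the previous line; the table rounds u and y to 3 d.p., halves away from zero)
n=0: y=0, sp=-3, e=sp−y=-3; I=-3, D=e−e_prev=-3; u=3/2·(-3)+1/2·(-3)+2·(-3)=-12; next y=-1/2·0+1/4·(-12)=-3
n=1: y=-3, sp=-3, e=sp−y=0; I=-3, D=e−e_prev=3; u=3/2·0+1/2·(-3)+2·3=4.5; next y=-1/2·(-3)+1/4·4.5=2.625
n=2: y=2.625, sp=-2, e=sp−y=-4.625; I=-7.625, D=e−e_prev=-4.625; u=3/2·(-4.625)+1/2·(-7.625)+2·(-4.625)=-20; next y=-1/2·2.625+1/4·(-20)=-6.3125
n=3: y=-6.3125, sp=-2, e=sp−y=4.3125; I=-3.3125, D=e−e_prev=8.9375; u=3/2·4.3125+1/2·(-3.3125)+2·8.9375=22.6875; next y=-1/2·(-6.3125)+1/4·22.6875=8.828125
n=4: y=8.828125, sp=-2, e=sp−y=-10.828125; I=-14.140625, D=e−e_prev=-15.140625; u=3/2·(-10.828125)+1/2·(-14.140625)+2·(-15.140625)=-53.59375; next y=-1/2·8.828125+1/4·(-53.59375)=-17.8125
n=5: y=-17.8125, sp=-2, e=sp−y=15.8125; I=1.671875, D=e−e_prev=26.640625; u=3/2·15.8125+1/2·1.671875+2·26.640625≈77.835938; next y=-1/2·(-17.8125)+1/4·77.835938≈28.365234
n=6: y≈28.365234, sp=-2, e=sp−y≈-30.365234; I≈-28.693359, D=e−e_prev≈-46.177734; u=3/2·(-30.365234)+1/2·(-28.693359)+2·(-46.177734)≈-152.25; next y=-1/2·28.365234+1/4·(-152.25)≈-52.245117
n=7: y≈-52.245117, sp=-2, e=sp−y≈50.245117; I≈21.551758, D=e−e_prev≈80.610352; u=3/2·50.245117+1/2·21.551758+2·80.610352≈247.364258; next y=-1/2·(-52.245117)+1/4·247.364258≈87.963623

0 -3 -12.000 0.000
1 -3 4.500 -3.000
2 -2 -20.000 2.625
3 -2 22.688 -6.313
4 -2 -53.594 8.828
5 -2 77.836 -17.813
6 -2 -152.250 28.365
7 -2 247.364 -52.245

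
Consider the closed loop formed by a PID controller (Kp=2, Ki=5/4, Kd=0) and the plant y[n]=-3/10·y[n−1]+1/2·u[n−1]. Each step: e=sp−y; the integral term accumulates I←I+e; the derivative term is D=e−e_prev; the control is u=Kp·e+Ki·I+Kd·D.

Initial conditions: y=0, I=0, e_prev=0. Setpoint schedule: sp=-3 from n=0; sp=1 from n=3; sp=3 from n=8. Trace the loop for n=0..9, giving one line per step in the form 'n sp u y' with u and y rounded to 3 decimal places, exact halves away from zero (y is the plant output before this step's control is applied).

(exact arithmetic carried between steps; '≈' marks a value shown rounded to 6 d.p. or computed from one; I and e_prev carry over from the previous line; the table rounds u and y to 3 d.p., halves away from zero)
n=0: y=0, sp=-3, e=sp−y=-3; I=-3, D=e−e_prev=-3; u=2·(-3)+5/4·(-3)+0·(-3)=-9.75; next y=-3/10·0+1/2·(-9.75)=-4.875
n=1: y=-4.875, sp=-3, e=sp−y=1.875; I=-1.125, D=e−e_prev=4.875; u=2·1.875+5/4·(-1.125)+0·4.875=2.34375; next y=-3/10·(-4.875)+1/2·2.34375=2.634375
n=2: y=2.634375, sp=-3, e=sp−y=-5.634375; I=-6.759375, D=e−e_prev=-7.509375; u=2·(-5.634375)+5/4·(-6.759375)+0·(-7.509375)≈-19.717969; next y=-3/10·2.634375+1/2·(-19.717969)≈-10.649297
n=3: y≈-10.649297, sp=1, e=sp−y≈11.649297; I≈4.889922, D=e−e_prev≈17.283672; u=2·11.649297+5/4·4.889922+0·17.283672≈29.410996; next y=-3/10·(-10.649297)+1/2·29.410996≈17.900287
n=4: y≈17.900287, sp=1, e=sp−y≈-16.900287; I≈-12.010365, D=e−e_prev≈-28.549584; u=2·(-16.900287)+5/4·(-12.010365)+0·(-28.549584)≈-48.813531; next y=-3/10·17.900287+1/2·(-48.813531)≈-29.776852
n=5: y≈-29.776852, sp=1, e=sp−y≈30.776852; I≈18.766486, D=e−e_prev≈47.677139; u=2·30.776852+5/4·18.766486+0·47.677139≈85.011811; next y=-3/10·(-29.776852)+1/2·85.011811≈51.438961
n=6: y≈51.438961, sp=1, e=sp−y≈-50.438961; I≈-31.672475, D=e−e_prev≈-81.215812; u=2·(-50.438961)+5/4·(-31.672475)+0·(-81.215812)≈-140.468515; next y=-3/10·51.438961+1/2·(-140.468515)≈-85.665946
n=7: y≈-85.665946, sp=1, e=sp−y≈86.665946; I≈54.993471, D=e−e_prev≈137.104907; u=2·86.665946+5/4·54.993471+0·137.104907≈242.073731; next y=-3/10·(-85.665946)+1/2·242.073731≈146.736649
n=8: y≈146.736649, sp=3, e=sp−y≈-143.736649; I≈-88.743178, D=e−e_prev≈-230.402595; u=2·(-143.736649)+5/4·(-88.743178)+0·(-230.402595)≈-398.402270; next y=-3/10·146.736649+1/2·(-398.402270)≈-243.222130
n=9: y≈-243.222130, sp=3, e=sp−y≈246.222130; I≈157.478952, D=e−e_prev≈389.958779; u=2·246.222130+5/4·157.478952+0·389.958779≈689.292950; next y=-3/10·(-243.222130)+1/2·689.292950≈417.613114

0 -3 -9.750 0.000
1 -3 2.344 -4.875
2 -3 -19.718 2.634
3 1 29.411 -10.649
4 1 -48.814 17.900
5 1 85.012 -29.777
6 1 -140.469 51.439
7 1 242.074 -85.666
8 3 -398.402 146.737
9 3 689.293 -243.222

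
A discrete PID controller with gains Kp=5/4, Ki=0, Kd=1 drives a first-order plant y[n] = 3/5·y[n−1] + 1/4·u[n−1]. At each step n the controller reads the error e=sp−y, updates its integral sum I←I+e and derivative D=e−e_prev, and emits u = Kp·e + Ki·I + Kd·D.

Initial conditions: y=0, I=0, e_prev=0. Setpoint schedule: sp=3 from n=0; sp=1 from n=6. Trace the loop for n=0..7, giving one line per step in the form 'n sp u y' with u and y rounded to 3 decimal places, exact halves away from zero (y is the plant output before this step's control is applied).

0 3 6.750 0.000
1 3 -0.047 1.688
2 3 3.186 1.001
3 3 1.608 1.397
4 3 2.357 1.240
5 3 1.990 1.333
6 1 -2.336 1.298
7 1 2.110 0.194

(exact arithmetic carried between steps; '≈' marks a value shown rounded to 6 d.p. or computed from one; I and e_prev carry over from the previous line; the table rounds u and y to 3 d.p., halves away from zero)
n=0: y=0, sp=3, e=sp−y=3; I=3, D=e−e_prev=3; u=5/4·3+0·3+1·3=6.75; next y=3/5·0+1/4·6.75=1.6875
n=1: y=1.6875, sp=3, e=sp−y=1.3125; I=4.3125, D=e−e_prev=-1.6875; u=5/4·1.3125+0·4.3125+1·(-1.6875)=-0.046875; next y=3/5·1.6875+1/4·(-0.046875)≈1.000781
n=2: y≈1.000781, sp=3, e=sp−y≈1.999219; I≈6.311719, D=e−e_prev≈0.686719; u=5/4·1.999219+0·6.311719+1·0.686719≈3.185742; next y=3/5·1.000781+1/4·3.185742≈1.396904
n=3: y≈1.396904, sp=3, e=sp−y≈1.603096; I≈7.914814, D=e−e_prev≈-0.396123; u=5/4·1.603096+0·7.914814+1·(-0.396123)≈1.607747; next y=3/5·1.396904+1/4·1.607747≈1.240079
n=4: y≈1.240079, sp=3, e=sp−y≈1.759921; I≈9.674735, D=e−e_prev≈0.156825; u=5/4·1.759921+0·9.674735+1·0.156825≈2.356726; next y=3/5·1.240079+1/4·2.356726≈1.333229
n=5: y≈1.333229, sp=3, e=sp−y≈1.666771; I≈11.341506, D=e−e_prev≈-0.093150; u=5/4·1.666771+0·11.341506+1·(-0.093150)≈1.990314; next y=3/5·1.333229+1/4·1.990314≈1.297516
n=6: y≈1.297516, sp=1, e=sp−y≈-0.297516; I≈11.043990, D=e−e_prev≈-1.964287; u=5/4·(-0.297516)+0·11.043990+1·(-1.964287)≈-2.336182; next y=3/5·1.297516+1/4·(-2.336182)≈0.194464
n=7: y≈0.194464, sp=1, e=sp−y≈0.805536; I≈11.849526, D=e−e_prev≈1.103052; u=5/4·0.805536+0·11.849526+1·1.103052≈2.109972; next y=3/5·0.194464+1/4·2.109972≈0.644171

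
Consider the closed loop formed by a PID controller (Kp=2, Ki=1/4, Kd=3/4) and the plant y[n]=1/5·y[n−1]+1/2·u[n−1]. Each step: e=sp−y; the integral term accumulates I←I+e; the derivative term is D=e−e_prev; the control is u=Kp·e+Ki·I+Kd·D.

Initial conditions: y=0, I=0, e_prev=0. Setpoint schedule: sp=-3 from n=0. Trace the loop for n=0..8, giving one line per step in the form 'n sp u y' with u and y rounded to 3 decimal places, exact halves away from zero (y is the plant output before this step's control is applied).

0 -3 -9.000 0.000
1 -3 6.000 -4.500
2 -3 -16.800 2.100
3 -3 17.115 -7.980
4 -3 -34.025 6.962
5 -3 42.436 -15.620
6 -3 -72.487 18.094
7 -3 99.680 -32.625
8 -3 -158.772 43.315

(exact arithmetic carried between steps; '≈' marks a value shown rounded to 6 d.p. or computed from one; I and e_prev carry over from the previous line; the table rounds u and y to 3 d.p., halves away from zero)
n=0: y=0, sp=-3, e=sp−y=-3; I=-3, D=e−e_prev=-3; u=2·(-3)+1/4·(-3)+3/4·(-3)=-9; next y=1/5·0+1/2·(-9)=-4.5
n=1: y=-4.5, sp=-3, e=sp−y=1.5; I=-1.5, D=e−e_prev=4.5; u=2·1.5+1/4·(-1.5)+3/4·4.5=6; next y=1/5·(-4.5)+1/2·6=2.1
n=2: y=2.1, sp=-3, e=sp−y=-5.1; I=-6.6, D=e−e_prev=-6.6; u=2·(-5.1)+1/4·(-6.6)+3/4·(-6.6)=-16.8; next y=1/5·2.1+1/2·(-16.8)=-7.98
n=3: y=-7.98, sp=-3, e=sp−y=4.98; I=-1.62, D=e−e_prev=10.08; u=2·4.98+1/4·(-1.62)+3/4·10.08=17.115; next y=1/5·(-7.98)+1/2·17.115=6.9615
n=4: y=6.9615, sp=-3, e=sp−y=-9.9615; I=-11.5815, D=e−e_prev=-14.9415; u=2·(-9.9615)+1/4·(-11.5815)+3/4·(-14.9415)=-34.0245; next y=1/5·6.9615+1/2·(-34.0245)=-15.61995
n=5: y=-15.61995, sp=-3, e=sp−y=12.61995; I=1.03845, D=e−e_prev=22.58145; u=2·12.61995+1/4·1.03845+3/4·22.58145=42.4356; next y=1/5·(-15.61995)+1/2·42.4356=18.09381
n=6: y=18.09381, sp=-3, e=sp−y=-21.09381; I=-20.05536, D=e−e_prev=-33.71376; u=2·(-21.09381)+1/4·(-20.05536)+3/4·(-33.71376)=-72.48678; next y=1/5·18.09381+1/2·(-72.48678)=-32.624628
n=7: y=-32.624628, sp=-3, e=sp−y=29.624628; I=9.569268, D=e−e_prev=50.718438; u=2·29.624628+1/4·9.569268+3/4·50.718438≈99.680402; next y=1/5·(-32.624628)+1/2·99.680402≈43.315275
n=8: y≈43.315275, sp=-3, e=sp−y≈-46.315275; I≈-36.746007, D=e−e_prev≈-75.939903; u=2·(-46.315275)+1/4·(-36.746007)+3/4·(-75.939903)≈-158.771979; next y=1/5·43.315275+1/2·(-158.771979)≈-70.722935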